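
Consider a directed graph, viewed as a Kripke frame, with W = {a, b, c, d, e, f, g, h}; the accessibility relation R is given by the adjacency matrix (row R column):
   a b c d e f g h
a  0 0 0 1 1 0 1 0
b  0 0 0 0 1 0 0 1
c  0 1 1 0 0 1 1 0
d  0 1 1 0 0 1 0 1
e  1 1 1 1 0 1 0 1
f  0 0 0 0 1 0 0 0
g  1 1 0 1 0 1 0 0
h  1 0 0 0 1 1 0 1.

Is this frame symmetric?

Symmetric: no — a R d but not d R a.

No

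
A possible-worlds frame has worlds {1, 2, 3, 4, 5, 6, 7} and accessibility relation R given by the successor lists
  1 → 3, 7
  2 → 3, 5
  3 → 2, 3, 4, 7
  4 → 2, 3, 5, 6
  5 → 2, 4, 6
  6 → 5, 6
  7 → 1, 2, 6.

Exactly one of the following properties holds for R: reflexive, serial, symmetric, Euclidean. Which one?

serial

Reflexive: no — 1 is not related to itself.
Serial: yes — every world has a successor (e.g. 1 R 3).
Symmetric: no — 1 R 3 but not 3 R 1.
Euclidean: no — 1 R 7 and 1 R 3, but not 7 R 3.
Only serial holds.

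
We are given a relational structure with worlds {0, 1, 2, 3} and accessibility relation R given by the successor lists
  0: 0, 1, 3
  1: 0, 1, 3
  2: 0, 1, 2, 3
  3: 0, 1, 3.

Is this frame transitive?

Yes

Transitive: yes — every two-step R-path is closed by a direct edge.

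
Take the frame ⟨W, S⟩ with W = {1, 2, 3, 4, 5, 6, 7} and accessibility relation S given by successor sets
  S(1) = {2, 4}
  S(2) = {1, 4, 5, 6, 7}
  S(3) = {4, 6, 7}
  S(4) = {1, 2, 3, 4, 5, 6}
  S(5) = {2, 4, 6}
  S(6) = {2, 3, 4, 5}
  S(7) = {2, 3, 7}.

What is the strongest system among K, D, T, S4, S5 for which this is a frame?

Serial (axiom D): yes — every world has a successor (e.g. 1 S 2).
Reflexive (axiom T): no — 1 is not related to itself.
Transitive (axiom 4): no — 1 S 2 and 2 S 5, but not 1 S 5.
Euclidean (axiom 5): no — 2 S 1 and 2 S 5, but not 1 S 5.
So F validates K, D; T would additionally require S to be reflexive. The strongest is D.

D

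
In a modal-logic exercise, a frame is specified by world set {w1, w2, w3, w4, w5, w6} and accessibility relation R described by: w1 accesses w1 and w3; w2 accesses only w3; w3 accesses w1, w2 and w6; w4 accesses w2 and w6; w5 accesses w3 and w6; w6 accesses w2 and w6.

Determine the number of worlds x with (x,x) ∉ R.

4

Enumerating: w2, w3, w4, w5.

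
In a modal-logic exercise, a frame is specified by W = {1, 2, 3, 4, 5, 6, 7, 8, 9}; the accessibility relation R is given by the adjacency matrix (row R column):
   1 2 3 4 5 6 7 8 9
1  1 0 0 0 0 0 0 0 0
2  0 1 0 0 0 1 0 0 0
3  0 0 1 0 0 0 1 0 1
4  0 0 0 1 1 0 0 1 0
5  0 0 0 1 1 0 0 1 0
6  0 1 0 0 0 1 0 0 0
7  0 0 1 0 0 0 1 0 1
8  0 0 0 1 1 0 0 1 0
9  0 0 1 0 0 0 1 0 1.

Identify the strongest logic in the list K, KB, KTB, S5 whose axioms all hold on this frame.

S5

Symmetric (axiom B): yes — every pair in R has its reverse in R.
Reflexive (axiom T): yes — every world is R-related to itself.
Euclidean (axiom 5): yes — any two successors of a common world are R-related.
So F validates K, KB, KTB, S5. The strongest is S5.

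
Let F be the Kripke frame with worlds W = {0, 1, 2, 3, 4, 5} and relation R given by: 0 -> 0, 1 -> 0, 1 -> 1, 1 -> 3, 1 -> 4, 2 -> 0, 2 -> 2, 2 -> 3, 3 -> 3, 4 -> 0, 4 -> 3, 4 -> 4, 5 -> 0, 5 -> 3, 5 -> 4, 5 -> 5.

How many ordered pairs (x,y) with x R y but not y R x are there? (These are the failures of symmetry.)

10

Enumerating: (1,0), (1,3), (1,4), (2,0), (2,3), (4,0), (4,3), (5,0), (5,3), (5,4).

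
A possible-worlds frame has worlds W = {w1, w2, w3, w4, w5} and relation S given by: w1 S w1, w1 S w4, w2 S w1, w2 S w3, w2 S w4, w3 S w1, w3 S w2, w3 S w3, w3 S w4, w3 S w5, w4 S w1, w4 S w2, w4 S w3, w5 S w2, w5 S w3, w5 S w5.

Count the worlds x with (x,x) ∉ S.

Enumerating: w2, w4.

2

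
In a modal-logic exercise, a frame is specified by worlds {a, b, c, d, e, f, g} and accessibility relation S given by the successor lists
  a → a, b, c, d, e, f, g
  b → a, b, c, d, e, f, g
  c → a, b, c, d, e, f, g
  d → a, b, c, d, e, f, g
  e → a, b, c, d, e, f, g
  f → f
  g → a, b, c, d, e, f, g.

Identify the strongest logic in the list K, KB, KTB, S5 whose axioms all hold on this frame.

Symmetric (axiom B): no — a S f but not f S a.
Reflexive (axiom T): yes — every world is S-related to itself.
Euclidean (axiom 5): no — a S f and a S b, but not f S b.
So F validates K; KB would additionally require S to be symmetric. The strongest is K.

K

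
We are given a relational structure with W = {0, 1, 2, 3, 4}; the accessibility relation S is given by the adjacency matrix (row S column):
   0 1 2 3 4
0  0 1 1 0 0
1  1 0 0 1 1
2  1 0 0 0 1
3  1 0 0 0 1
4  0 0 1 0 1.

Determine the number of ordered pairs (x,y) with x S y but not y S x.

4

Enumerating: (1,3), (1,4), (3,0), (3,4).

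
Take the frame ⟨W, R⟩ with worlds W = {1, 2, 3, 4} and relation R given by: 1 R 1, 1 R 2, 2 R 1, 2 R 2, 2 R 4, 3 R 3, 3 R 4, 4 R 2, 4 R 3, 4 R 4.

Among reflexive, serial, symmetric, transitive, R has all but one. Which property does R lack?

transitive

Reflexive: yes — every world is R-related to itself.
Serial: yes — every world has a successor (e.g. 1 R 1).
Symmetric: yes — every pair in R has its reverse in R.
Transitive: no — 1 R 2 and 2 R 4, but not 1 R 4.
Only transitive fails.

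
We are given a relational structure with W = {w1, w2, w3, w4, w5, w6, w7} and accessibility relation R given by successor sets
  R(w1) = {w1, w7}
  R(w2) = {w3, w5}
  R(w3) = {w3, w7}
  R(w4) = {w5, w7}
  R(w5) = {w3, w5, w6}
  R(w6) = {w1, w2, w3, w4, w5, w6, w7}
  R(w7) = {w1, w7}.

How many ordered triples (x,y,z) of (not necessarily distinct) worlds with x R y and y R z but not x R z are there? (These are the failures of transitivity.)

Enumerating: (w2,w3,w7), (w2,w5,w6), (w3,w7,w1), (w4,w5,w3), (w4,w5,w6), (w4,w7,w1), (w5,w3,w7), (w5,w6,w1), (w5,w6,w2), (w5,w6,w4), (w5,w6,w7).

11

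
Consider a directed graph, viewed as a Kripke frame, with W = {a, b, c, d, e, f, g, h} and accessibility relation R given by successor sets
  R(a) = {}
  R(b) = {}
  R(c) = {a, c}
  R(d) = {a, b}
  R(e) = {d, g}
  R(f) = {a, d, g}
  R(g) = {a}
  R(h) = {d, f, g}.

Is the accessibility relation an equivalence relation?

Reflexive: no — a is not related to itself.
Symmetric: no — c R a but not a R c.
Transitive: no — e R d and d R a, but not e R a.
So R is not an equivalence relation.

No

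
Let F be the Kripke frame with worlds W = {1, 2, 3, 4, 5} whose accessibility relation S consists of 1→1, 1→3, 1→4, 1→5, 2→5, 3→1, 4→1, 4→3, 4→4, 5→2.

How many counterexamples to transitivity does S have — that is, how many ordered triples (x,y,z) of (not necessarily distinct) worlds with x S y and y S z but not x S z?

7

Enumerating: (1,5,2), (2,5,2), (3,1,3), (3,1,4), (3,1,5), (4,1,5), (5,2,5).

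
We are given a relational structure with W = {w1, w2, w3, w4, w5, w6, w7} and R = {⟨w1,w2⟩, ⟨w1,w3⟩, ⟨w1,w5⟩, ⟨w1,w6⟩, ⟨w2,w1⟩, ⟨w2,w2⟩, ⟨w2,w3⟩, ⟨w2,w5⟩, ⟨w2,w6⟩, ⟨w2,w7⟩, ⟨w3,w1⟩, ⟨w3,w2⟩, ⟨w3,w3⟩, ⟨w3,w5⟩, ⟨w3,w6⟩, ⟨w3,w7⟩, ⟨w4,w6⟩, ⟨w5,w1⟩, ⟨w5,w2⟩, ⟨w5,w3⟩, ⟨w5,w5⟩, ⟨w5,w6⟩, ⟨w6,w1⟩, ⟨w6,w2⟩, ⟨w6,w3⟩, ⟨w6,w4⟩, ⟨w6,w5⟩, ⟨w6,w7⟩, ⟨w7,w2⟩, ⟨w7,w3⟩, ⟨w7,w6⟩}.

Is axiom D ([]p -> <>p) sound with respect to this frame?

The schema D characterises exactly the serial frames.
Serial: yes — every world has a successor (e.g. w1 R w2).

Yes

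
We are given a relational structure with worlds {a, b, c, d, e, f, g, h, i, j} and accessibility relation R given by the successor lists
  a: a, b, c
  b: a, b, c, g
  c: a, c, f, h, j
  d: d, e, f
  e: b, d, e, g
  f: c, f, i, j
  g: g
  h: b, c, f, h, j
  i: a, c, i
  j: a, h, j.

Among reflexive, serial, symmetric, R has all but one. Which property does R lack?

Reflexive: yes — every world is R-related to itself.
Serial: yes — every world has a successor (e.g. a R a).
Symmetric: no — b R c but not c R b.
Only symmetric fails.

symmetric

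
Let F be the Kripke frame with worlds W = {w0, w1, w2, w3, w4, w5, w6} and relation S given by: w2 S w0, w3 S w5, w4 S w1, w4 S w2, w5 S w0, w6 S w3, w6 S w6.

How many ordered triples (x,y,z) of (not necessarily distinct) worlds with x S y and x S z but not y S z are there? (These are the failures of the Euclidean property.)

Enumerating: (w2,w0,w0), (w3,w5,w5), (w4,w1,w1), (w4,w1,w2), (w4,w2,w1), (w4,w2,w2), (w5,w0,w0), (w6,w3,w3), (w6,w3,w6).

9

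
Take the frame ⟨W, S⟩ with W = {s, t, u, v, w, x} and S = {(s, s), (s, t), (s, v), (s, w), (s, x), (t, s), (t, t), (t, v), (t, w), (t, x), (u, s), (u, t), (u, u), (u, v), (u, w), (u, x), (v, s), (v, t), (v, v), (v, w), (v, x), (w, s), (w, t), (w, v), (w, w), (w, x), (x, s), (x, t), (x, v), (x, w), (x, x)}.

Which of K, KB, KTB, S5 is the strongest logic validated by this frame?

K

Symmetric (axiom B): no — u S s but not s S u.
Reflexive (axiom T): yes — every world is S-related to itself.
Euclidean (axiom 5): no — u S s and u S u, but not s S u.
So F validates K; KB would additionally require S to be symmetric. The strongest is K.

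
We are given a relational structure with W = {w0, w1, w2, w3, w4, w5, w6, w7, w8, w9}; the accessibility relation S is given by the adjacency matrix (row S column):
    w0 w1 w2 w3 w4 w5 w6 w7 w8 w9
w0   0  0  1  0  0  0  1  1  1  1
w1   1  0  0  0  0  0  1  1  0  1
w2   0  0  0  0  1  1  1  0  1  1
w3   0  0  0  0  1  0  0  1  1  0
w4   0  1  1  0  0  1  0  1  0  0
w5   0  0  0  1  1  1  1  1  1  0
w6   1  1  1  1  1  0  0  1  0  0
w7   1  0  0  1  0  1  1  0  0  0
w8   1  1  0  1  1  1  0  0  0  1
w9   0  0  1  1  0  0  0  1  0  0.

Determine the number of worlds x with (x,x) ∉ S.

Enumerating: w0, w1, w2, w3, w4, w6, w7, w8, w9.

9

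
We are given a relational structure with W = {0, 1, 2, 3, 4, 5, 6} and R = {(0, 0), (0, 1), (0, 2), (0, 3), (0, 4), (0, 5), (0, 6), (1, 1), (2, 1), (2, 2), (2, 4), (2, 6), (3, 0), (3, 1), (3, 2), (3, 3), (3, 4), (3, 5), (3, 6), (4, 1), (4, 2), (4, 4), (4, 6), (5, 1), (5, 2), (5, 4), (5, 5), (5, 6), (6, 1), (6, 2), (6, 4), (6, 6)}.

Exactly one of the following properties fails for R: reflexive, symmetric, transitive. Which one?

symmetric

Reflexive: yes — every world is R-related to itself.
Symmetric: no — 0 R 1 but not 1 R 0.
Transitive: yes — every two-step R-path is closed by a direct edge.
Only symmetric fails.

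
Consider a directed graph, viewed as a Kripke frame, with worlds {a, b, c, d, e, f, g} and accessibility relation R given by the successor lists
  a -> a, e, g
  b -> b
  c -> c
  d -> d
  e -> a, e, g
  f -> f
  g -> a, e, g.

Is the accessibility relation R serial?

Serial: yes — every world has a successor (e.g. a R a).

Yes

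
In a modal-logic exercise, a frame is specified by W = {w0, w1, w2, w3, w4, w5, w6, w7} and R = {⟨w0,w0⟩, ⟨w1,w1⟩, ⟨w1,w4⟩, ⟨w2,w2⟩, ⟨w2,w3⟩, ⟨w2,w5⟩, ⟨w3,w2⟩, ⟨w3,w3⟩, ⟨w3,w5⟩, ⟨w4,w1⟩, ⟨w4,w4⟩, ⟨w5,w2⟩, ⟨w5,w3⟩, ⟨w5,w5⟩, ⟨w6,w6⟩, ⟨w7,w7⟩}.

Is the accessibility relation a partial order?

Reflexive: yes — every world is R-related to itself.
Transitive: yes — every two-step R-path is closed by a direct edge.
Antisymmetric: no — w1 R w4 and w4 R w1 with w1 ≠ w4.
So R is not a partial order.

No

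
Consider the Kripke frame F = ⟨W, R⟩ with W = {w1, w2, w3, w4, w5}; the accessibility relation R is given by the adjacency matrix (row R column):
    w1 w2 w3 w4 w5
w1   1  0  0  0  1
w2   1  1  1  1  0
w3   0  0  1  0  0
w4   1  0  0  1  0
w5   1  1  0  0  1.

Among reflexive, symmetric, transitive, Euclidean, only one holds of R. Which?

Reflexive: yes — every world is R-related to itself.
Symmetric: no — w2 R w1 but not w1 R w2.
Transitive: no — w1 R w5 and w5 R w2, but not w1 R w2.
Euclidean: no — w2 R w1 and w2 R w3, but not w1 R w3.
Only reflexive holds.

reflexive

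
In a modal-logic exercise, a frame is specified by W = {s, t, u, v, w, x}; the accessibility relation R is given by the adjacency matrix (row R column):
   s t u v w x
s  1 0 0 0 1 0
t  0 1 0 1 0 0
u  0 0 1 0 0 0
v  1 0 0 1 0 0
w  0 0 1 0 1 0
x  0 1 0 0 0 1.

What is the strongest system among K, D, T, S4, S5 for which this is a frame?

Serial (axiom D): yes — every world has a successor (e.g. s R s).
Reflexive (axiom T): yes — every world is R-related to itself.
Transitive (axiom 4): no — s R w and w R u, but not s R u.
Euclidean (axiom 5): no — s R w and s R s, but not w R s.
So F validates K, D, T; S4 would additionally require R to be transitive. The strongest is T.

T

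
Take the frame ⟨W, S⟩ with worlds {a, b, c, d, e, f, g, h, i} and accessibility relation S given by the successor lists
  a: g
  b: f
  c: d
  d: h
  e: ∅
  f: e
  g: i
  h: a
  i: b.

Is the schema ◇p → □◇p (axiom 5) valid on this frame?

No

By correspondence theory, 5 is valid on a frame iff S is Euclidean.
Euclidean: no — a S g and a S g, but not g S g.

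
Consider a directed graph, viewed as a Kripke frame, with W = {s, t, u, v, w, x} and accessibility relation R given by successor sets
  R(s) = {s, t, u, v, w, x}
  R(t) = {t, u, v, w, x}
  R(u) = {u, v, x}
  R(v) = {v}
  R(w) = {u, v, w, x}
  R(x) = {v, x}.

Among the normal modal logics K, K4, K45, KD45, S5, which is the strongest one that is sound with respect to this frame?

K4

Transitive (axiom 4): yes — every two-step R-path is closed by a direct edge.
Euclidean (axiom 5): no — s R u and s R t, but not u R t.
Serial (axiom D): yes — every world has a successor (e.g. s R s).
Reflexive (axiom T): yes — every world is R-related to itself.
So F validates K, K4; K45 would additionally require R to be Euclidean. The strongest is K4.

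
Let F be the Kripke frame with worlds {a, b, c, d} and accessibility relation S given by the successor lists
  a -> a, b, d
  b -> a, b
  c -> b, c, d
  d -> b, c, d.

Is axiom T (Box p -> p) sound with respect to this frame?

Axiom T corresponds to the accessibility relation being reflexive.
Reflexive: yes — every world is S-related to itself.

Yes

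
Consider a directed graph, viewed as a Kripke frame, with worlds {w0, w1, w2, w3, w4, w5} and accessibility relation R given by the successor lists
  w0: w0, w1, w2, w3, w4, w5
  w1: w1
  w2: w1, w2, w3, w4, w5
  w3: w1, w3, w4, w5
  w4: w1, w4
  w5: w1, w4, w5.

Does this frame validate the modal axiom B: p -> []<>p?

The schema B characterises exactly the symmetric frames.
Symmetric: no — w0 R w1 but not w1 R w0.

No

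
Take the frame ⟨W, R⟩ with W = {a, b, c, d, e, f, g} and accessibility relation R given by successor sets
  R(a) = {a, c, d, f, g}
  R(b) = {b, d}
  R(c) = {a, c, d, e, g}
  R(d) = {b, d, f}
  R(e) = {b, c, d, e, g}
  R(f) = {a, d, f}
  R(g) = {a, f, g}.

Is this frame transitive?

No

Transitive: no — a R c and c R e, but not a R e.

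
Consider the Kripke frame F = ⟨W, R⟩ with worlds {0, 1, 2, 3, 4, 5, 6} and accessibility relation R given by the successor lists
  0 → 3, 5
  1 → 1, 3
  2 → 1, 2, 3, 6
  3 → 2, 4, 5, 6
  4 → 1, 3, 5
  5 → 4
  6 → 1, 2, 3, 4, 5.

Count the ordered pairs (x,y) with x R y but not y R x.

9

Enumerating: (0,3), (0,5), (1,3), (2,1), (3,5), (4,1), (6,1), (6,4), (6,5).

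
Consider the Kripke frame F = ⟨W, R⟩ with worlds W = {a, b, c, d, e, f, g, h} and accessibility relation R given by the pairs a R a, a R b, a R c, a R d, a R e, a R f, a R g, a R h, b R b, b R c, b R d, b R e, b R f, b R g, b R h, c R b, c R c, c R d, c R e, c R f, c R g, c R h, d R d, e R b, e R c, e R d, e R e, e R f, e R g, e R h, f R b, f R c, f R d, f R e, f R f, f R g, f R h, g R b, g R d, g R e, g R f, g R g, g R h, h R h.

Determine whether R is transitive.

Transitive: no — g R b and b R c, but not g R c.

No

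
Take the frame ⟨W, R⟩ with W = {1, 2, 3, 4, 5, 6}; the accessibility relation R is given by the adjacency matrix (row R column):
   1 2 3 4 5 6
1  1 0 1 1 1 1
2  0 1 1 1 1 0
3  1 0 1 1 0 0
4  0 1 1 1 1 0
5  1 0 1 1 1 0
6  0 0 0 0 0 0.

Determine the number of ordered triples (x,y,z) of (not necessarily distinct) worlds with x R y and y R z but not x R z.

11

Enumerating: (1,4,2), (2,3,1), (2,5,1), (3,1,5), (3,1,6), (3,4,2), (3,4,5), (4,3,1), (4,5,1), (5,1,6), (5,4,2).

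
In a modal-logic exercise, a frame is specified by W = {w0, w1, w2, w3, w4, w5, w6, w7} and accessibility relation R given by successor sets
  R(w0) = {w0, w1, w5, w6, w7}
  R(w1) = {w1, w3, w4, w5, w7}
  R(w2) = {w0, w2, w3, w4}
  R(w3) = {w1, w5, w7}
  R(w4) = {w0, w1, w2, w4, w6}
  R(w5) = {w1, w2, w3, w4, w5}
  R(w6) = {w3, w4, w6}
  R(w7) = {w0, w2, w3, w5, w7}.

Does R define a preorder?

Reflexive: no — w3 is not related to itself.
Transitive: no — w0 R w1 and w1 R w3, but not w0 R w3.
So R is not a preorder.

No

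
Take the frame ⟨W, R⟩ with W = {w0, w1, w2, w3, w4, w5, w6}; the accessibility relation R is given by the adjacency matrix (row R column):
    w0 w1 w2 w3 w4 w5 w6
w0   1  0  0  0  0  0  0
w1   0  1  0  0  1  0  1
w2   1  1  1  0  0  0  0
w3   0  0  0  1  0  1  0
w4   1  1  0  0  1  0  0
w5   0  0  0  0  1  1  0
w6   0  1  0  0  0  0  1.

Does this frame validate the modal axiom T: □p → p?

Axiom T corresponds to the accessibility relation being reflexive.
Reflexive: yes — every world is R-related to itself.

Yes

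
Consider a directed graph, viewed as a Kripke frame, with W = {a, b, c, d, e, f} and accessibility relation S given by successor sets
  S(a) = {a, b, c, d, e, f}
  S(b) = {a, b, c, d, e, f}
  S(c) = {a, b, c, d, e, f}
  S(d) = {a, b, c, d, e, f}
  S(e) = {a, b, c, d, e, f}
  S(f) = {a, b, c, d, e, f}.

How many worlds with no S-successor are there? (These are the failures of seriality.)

0

S is serial; there are no such worlds.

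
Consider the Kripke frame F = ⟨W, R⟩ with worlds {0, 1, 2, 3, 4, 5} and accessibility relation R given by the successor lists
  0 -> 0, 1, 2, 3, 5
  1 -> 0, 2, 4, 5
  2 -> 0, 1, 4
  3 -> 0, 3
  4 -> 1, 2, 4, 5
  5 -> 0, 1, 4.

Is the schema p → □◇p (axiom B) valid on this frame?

By correspondence theory, B is valid on a frame iff R is symmetric.
Symmetric: yes — every pair in R has its reverse in R.

Yes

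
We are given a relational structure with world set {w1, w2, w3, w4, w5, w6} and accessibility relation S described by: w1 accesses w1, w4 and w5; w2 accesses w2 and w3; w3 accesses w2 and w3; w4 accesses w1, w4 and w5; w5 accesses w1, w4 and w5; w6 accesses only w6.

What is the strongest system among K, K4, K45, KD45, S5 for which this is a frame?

S5

Transitive (axiom 4): yes — every two-step S-path is closed by a direct edge.
Euclidean (axiom 5): yes — any two successors of a common world are S-related.
Serial (axiom D): yes — every world has a successor (e.g. w1 S w1).
Reflexive (axiom T): yes — every world is S-related to itself.
So F validates K, K4, K45, KD45, S5. The strongest is S5.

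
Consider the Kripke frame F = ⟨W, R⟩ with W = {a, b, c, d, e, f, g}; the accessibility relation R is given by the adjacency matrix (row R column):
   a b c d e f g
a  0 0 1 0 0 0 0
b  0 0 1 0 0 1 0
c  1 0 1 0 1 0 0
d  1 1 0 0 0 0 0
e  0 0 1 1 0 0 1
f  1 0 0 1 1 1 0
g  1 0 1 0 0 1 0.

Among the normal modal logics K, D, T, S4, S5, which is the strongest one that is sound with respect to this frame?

Serial (axiom D): yes — every world has a successor (e.g. a R c).
Reflexive (axiom T): no — a is not related to itself.
Transitive (axiom 4): no — a R c and c R e, but not a R e.
Euclidean (axiom 5): no — b R c and b R f, but not c R f.
So F validates K, D; T would additionally require R to be reflexive. The strongest is D.

D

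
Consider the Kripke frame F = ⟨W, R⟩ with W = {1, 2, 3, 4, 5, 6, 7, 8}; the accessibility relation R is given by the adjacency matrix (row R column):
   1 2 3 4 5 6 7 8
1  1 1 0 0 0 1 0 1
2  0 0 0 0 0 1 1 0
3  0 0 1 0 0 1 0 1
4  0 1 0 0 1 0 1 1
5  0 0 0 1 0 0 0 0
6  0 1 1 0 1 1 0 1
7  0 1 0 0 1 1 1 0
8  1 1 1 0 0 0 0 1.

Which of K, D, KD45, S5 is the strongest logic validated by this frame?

Serial (axiom D): yes — every world has a successor (e.g. 1 R 1).
Euclidean (axiom 5): no — 1 R 2 and 1 R 8, but not 2 R 8.
Transitive (axiom 4): no — 1 R 2 and 2 R 7, but not 1 R 7.
Reflexive (axiom T): no — 2 is not related to itself.
So F validates K, D; KD45 would additionally require R to be Euclidean and transitive. The strongest is D.

D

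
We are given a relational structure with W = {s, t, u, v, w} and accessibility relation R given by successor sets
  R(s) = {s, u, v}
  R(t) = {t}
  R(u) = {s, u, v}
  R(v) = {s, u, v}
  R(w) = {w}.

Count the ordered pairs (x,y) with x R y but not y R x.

0

R is symmetric; there are no such tuples.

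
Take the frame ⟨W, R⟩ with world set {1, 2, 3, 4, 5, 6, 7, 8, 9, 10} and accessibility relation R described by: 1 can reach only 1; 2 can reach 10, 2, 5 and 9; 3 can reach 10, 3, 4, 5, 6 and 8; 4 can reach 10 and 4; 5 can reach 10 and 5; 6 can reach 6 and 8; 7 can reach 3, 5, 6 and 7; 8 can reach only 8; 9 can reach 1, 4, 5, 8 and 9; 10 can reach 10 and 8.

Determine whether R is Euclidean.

Euclidean: no — 2 R 10 and 2 R 5, but not 10 R 5.

No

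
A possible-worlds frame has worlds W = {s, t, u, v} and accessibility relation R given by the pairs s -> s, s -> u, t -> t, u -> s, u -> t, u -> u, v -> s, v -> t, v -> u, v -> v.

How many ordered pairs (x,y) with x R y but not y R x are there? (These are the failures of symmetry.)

4

Enumerating: (u,t), (v,s), (v,t), (v,u).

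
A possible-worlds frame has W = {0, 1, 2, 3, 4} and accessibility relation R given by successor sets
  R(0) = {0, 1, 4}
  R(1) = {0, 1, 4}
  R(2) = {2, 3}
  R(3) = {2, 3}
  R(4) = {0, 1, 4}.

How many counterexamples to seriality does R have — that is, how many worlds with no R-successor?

0

R is serial; there are no such worlds.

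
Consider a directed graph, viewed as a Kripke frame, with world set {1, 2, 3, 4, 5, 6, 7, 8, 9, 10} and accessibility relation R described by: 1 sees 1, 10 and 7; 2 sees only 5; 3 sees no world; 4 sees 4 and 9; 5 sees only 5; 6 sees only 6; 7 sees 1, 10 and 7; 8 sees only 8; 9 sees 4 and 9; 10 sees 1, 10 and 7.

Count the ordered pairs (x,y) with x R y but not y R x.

Enumerating: (2,5).

1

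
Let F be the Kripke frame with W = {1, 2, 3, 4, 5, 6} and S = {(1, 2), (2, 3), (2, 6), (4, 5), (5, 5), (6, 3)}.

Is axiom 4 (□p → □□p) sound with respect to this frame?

The schema 4 characterises exactly the transitive frames.
Transitive: no — 1 S 2 and 2 S 3, but not 1 S 3.

No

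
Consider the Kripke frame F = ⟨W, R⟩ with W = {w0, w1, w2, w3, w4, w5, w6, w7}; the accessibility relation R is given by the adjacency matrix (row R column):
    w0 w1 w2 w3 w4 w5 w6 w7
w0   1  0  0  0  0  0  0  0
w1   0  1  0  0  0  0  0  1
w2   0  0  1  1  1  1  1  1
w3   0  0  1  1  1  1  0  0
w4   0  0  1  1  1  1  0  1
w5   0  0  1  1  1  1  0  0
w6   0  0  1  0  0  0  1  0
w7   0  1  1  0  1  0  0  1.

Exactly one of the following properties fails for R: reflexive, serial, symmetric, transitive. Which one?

Reflexive: yes — every world is R-related to itself.
Serial: yes — every world has a successor (e.g. w0 R w0).
Symmetric: yes — every pair in R has its reverse in R.
Transitive: no — w1 R w7 and w7 R w2, but not w1 R w2.
Only transitive fails.

transitive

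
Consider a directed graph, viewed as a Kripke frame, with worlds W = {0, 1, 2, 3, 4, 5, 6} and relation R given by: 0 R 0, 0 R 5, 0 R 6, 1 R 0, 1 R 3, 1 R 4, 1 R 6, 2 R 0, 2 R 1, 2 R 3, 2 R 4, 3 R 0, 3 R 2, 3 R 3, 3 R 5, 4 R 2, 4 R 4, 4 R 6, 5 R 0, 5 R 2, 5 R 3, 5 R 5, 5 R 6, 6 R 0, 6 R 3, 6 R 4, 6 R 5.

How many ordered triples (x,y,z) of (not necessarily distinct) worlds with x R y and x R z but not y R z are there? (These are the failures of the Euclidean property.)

40

Enumerating: (0,6,6), (1,0,3), (1,0,4), (1,3,4), (1,3,6), (1,4,0), (1,4,3), (1,6,6), (2,0,1), (2,0,3), (2,0,4), (2,1,1), … and 28 more.
Total: 40.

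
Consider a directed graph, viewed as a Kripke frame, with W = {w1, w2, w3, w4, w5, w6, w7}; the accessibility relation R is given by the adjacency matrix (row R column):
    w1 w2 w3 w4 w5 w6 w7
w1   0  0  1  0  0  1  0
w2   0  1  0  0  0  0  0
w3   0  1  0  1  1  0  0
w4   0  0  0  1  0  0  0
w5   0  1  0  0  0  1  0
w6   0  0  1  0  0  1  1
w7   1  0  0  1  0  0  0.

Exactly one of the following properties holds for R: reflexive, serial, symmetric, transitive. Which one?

serial

Reflexive: no — w1 is not related to itself.
Serial: yes — every world has a successor (e.g. w1 R w3).
Symmetric: no — w1 R w3 but not w3 R w1.
Transitive: no — w1 R w3 and w3 R w2, but not w1 R w2.
Only serial holds.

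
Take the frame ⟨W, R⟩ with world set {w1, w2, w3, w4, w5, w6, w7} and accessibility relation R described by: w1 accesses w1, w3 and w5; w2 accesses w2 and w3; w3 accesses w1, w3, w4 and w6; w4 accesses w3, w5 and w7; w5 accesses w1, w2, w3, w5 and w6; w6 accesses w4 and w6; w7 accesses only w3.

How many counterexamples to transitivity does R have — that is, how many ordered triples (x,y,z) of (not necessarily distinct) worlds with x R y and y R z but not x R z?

24

Enumerating: (w1,w3,w4), (w1,w3,w6), (w1,w5,w2), (w1,w5,w6), (w2,w3,w1), (w2,w3,w4), (w2,w3,w6), (w3,w1,w5), (w3,w4,w5), (w3,w4,w7), (w4,w3,w1), (w4,w3,w4), … and 12 more.
Total: 24.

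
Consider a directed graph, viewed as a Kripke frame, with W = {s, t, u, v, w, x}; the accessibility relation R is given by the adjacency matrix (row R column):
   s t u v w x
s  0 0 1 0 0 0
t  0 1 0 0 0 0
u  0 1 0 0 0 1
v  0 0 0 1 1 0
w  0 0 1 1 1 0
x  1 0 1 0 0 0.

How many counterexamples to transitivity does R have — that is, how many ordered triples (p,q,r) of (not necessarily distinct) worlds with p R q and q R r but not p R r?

Enumerating: (s,u,t), (s,u,x), (u,x,s), (u,x,u), (v,w,u), (w,u,t), (w,u,x), (x,u,t), (x,u,x).

9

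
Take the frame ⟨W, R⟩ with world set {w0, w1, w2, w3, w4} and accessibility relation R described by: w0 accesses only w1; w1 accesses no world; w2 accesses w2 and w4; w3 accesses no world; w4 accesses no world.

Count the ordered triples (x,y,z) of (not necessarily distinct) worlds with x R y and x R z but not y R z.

Enumerating: (w0,w1,w1), (w2,w4,w2), (w2,w4,w4).

3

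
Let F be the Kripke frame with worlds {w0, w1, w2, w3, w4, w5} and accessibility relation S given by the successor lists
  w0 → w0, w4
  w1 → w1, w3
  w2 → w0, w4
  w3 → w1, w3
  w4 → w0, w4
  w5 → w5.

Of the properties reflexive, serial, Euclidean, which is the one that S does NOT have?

Reflexive: no — w2 is not related to itself.
Serial: yes — every world has a successor (e.g. w0 S w0).
Euclidean: yes — any two successors of a common world are S-related.
Only reflexive fails.

reflexive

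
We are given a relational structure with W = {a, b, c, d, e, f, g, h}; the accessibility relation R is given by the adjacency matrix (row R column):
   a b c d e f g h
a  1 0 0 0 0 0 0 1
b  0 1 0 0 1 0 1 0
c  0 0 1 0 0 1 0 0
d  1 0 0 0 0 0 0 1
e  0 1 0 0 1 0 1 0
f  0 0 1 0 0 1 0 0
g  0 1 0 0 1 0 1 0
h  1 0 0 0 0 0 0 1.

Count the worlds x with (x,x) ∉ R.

Enumerating: d.

1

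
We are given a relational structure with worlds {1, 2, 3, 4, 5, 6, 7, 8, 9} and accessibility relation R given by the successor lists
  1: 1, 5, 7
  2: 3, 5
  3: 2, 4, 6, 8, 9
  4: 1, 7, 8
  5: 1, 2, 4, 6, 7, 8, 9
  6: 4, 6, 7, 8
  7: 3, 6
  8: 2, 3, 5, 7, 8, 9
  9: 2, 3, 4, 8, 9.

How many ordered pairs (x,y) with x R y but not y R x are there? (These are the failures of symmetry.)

Enumerating: (1,7), (3,4), (3,6), (4,1), (4,7), (4,8), (5,4), (5,6), (5,7), (5,9), (6,4), (6,8), (7,3), (8,2), (8,7), (9,2), (9,4).

17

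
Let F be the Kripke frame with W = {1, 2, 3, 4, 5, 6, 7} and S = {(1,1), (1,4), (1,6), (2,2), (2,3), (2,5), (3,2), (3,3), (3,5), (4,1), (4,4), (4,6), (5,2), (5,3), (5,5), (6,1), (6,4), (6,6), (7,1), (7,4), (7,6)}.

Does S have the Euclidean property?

Yes

Euclidean: yes — any two successors of a common world are S-related.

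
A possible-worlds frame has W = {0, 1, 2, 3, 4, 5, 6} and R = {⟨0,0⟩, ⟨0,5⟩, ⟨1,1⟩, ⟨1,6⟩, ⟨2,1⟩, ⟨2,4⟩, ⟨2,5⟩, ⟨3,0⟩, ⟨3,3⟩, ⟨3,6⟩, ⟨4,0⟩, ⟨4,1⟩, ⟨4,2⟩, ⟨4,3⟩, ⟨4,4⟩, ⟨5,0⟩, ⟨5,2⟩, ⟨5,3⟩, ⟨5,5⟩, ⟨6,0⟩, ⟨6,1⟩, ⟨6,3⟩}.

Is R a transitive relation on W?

No

Transitive: no — 0 R 5 and 5 R 2, but not 0 R 2.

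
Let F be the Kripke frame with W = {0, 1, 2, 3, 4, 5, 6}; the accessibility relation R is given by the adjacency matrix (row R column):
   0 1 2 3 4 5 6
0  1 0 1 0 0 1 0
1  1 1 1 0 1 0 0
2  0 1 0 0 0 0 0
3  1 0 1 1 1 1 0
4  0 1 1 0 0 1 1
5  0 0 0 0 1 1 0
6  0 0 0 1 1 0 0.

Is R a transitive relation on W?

Transitive: no — 0 R 2 and 2 R 1, but not 0 R 1.

No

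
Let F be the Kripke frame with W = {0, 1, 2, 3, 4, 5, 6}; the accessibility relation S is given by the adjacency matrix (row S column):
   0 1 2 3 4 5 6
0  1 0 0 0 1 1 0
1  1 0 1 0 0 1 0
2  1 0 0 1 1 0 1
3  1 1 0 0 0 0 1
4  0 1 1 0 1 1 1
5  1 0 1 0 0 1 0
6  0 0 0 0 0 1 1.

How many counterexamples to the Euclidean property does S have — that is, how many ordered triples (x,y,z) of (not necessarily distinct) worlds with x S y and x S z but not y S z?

36

Enumerating: (0,4,0), (0,5,4), (1,0,2), (1,2,2), (1,2,5), (2,0,3), (2,0,6), (2,3,3), (2,3,4), (2,4,0), (2,4,3), (2,6,0), … and 24 more.
Total: 36.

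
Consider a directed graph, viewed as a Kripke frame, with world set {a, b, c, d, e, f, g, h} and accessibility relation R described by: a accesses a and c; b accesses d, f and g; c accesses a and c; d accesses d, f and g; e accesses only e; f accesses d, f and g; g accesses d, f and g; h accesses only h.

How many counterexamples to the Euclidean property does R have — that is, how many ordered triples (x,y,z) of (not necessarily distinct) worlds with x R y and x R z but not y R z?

R is Euclidean; there are no such tuples.

0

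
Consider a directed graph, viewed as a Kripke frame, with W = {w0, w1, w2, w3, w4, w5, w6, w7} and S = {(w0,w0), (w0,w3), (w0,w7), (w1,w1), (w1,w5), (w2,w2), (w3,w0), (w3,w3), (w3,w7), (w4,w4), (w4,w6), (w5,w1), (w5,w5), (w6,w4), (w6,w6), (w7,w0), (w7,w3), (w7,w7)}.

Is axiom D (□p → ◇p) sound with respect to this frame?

Yes

By correspondence theory, D is valid on a frame iff S is serial.
Serial: yes — every world has a successor (e.g. w0 S w0).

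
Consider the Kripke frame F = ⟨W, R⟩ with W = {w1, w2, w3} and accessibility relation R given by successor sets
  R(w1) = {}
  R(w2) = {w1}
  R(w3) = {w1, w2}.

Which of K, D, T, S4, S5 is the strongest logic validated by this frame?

K

Serial (axiom D): no — w1 has no R-successor.
Reflexive (axiom T): no — w1 is not related to itself.
Transitive (axiom 4): yes — every two-step R-path is closed by a direct edge.
Euclidean (axiom 5): no — w3 R w1 and w3 R w2, but not w1 R w2.
So F validates K; D would additionally require R to be serial. The strongest is K.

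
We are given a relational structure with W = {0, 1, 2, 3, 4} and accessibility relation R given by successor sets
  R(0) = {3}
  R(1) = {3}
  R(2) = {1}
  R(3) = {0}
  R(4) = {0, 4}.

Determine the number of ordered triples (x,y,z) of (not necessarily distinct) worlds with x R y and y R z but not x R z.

5

Enumerating: (0,3,0), (1,3,0), (2,1,3), (3,0,3), (4,0,3).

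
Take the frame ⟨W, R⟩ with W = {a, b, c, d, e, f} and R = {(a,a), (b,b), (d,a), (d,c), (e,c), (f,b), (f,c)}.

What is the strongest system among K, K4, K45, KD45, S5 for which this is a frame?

K4

Transitive (axiom 4): yes — every two-step R-path is closed by a direct edge.
Euclidean (axiom 5): no — d R a and d R c, but not a R c.
Serial (axiom D): no — c has no R-successor.
Reflexive (axiom T): no — c is not related to itself.
So F validates K, K4; K45 would additionally require R to be Euclidean. The strongest is K4.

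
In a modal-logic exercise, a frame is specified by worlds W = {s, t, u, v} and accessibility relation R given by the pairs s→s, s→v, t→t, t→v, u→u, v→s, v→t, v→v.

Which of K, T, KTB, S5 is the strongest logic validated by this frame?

KTB

Reflexive (axiom T): yes — every world is R-related to itself.
Symmetric (axiom B): yes — every pair in R has its reverse in R.
Euclidean (axiom 5): no — v R s and v R t, but not s R t.
So F validates K, T, KTB; S5 would additionally require R to be Euclidean. The strongest is KTB.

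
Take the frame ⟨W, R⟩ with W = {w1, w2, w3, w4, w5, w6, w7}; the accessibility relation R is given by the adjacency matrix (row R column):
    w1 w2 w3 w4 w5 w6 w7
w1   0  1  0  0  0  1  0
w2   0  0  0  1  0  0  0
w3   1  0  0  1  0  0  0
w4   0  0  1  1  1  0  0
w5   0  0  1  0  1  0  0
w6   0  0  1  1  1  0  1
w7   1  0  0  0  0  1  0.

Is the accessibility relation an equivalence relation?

Reflexive: no — w1 is not related to itself.
Symmetric: no — w1 R w2 but not w2 R w1.
Transitive: no — w1 R w2 and w2 R w4, but not w1 R w4.
So R is not an equivalence relation.

No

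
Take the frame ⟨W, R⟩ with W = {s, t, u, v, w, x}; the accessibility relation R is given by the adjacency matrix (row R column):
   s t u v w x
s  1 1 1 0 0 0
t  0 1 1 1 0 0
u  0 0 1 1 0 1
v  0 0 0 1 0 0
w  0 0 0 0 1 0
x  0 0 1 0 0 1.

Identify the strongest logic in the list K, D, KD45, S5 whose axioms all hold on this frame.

D

Serial (axiom D): yes — every world has a successor (e.g. s R s).
Euclidean (axiom 5): no — s R u and s R t, but not u R t.
Transitive (axiom 4): no — s R t and t R v, but not s R v.
Reflexive (axiom T): yes — every world is R-related to itself.
So F validates K, D; KD45 would additionally require R to be Euclidean and transitive. The strongest is D.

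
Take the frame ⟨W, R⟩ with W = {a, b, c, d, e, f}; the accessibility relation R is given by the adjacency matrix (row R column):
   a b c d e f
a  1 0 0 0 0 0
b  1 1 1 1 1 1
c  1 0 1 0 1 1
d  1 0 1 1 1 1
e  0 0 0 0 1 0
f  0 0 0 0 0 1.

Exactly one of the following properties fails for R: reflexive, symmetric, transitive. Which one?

Reflexive: yes — every world is R-related to itself.
Symmetric: no — b R a but not a R b.
Transitive: yes — every two-step R-path is closed by a direct edge.
Only symmetric fails.

symmetric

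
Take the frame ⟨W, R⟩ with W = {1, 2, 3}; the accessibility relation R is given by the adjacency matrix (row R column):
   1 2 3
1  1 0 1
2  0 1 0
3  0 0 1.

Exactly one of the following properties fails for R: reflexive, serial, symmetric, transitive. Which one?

Reflexive: yes — every world is R-related to itself.
Serial: yes — every world has a successor (e.g. 1 R 1).
Symmetric: no — 1 R 3 but not 3 R 1.
Transitive: yes — every two-step R-path is closed by a direct edge.
Only symmetric fails.

symmetric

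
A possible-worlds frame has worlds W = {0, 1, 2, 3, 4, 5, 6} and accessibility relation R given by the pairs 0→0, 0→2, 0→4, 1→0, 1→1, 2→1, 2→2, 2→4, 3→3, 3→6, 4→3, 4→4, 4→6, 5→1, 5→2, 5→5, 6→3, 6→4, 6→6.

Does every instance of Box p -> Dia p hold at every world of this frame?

The schema D characterises exactly the serial frames.
Serial: yes — every world has a successor (e.g. 0 R 0).

Yes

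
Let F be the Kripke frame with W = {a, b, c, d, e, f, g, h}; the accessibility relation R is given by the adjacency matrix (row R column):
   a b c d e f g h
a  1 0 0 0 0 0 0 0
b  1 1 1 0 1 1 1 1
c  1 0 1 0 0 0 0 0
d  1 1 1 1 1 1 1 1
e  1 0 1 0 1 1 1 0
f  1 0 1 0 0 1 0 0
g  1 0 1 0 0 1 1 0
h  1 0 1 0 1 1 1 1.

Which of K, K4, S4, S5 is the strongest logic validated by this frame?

Transitive (axiom 4): yes — every two-step R-path is closed by a direct edge.
Reflexive (axiom T): yes — every world is R-related to itself.
Euclidean (axiom 5): no — b R a and b R c, but not a R c.
So F validates K, K4, S4; S5 would additionally require R to be Euclidean. The strongest is S4.

S4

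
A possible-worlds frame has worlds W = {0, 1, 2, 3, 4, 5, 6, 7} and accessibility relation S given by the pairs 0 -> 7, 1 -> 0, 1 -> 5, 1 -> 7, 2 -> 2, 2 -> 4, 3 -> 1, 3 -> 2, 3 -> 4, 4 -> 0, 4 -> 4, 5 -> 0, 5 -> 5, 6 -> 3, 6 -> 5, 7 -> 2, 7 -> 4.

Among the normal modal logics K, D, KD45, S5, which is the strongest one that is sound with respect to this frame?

Serial (axiom D): yes — every world has a successor (e.g. 0 S 7).
Euclidean (axiom 5): no — 1 S 0 and 1 S 5, but not 0 S 5.
Transitive (axiom 4): no — 0 S 7 and 7 S 2, but not 0 S 2.
Reflexive (axiom T): no — 0 is not related to itself.
So F validates K, D; KD45 would additionally require S to be Euclidean and transitive. The strongest is D.

D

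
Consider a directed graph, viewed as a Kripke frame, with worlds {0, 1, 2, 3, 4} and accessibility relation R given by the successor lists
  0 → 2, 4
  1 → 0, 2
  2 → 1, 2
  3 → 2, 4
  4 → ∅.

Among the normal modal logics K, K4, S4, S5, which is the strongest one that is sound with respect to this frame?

K

Transitive (axiom 4): no — 0 R 2 and 2 R 1, but not 0 R 1.
Reflexive (axiom T): no — 0 is not related to itself.
Euclidean (axiom 5): no — 0 R 2 and 0 R 4, but not 2 R 4.
So F validates K; K4 would additionally require R to be transitive. The strongest is K.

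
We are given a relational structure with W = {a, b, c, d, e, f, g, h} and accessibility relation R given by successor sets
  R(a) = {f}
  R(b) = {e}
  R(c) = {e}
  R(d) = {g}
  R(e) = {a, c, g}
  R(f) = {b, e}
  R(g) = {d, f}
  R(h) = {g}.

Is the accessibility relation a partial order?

No

Reflexive: no — a is not related to itself.
Transitive: no — a R f and f R b, but not a R b.
Antisymmetric: no — c R e and e R c with c ≠ e.
So R is not a partial order.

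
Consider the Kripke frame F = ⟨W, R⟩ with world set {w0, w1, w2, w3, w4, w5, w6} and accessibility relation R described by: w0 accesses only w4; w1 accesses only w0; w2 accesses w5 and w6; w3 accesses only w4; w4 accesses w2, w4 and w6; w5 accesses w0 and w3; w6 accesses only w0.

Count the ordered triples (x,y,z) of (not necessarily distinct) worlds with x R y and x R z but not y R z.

Enumerating: (w1,w0,w0), (w2,w5,w5), (w2,w5,w6), (w2,w6,w5), (w2,w6,w6), (w4,w2,w2), (w4,w2,w4), (w4,w6,w2), (w4,w6,w4), (w4,w6,w6), (w5,w0,w0), (w5,w0,w3), (w5,w3,w0), (w5,w3,w3), (w6,w0,w0).

15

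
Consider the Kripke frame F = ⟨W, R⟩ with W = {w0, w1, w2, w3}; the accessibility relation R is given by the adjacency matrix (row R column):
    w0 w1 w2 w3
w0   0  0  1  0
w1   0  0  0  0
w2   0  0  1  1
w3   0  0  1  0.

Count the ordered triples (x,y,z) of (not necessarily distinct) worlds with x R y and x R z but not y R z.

1

Enumerating: (w2,w3,w3).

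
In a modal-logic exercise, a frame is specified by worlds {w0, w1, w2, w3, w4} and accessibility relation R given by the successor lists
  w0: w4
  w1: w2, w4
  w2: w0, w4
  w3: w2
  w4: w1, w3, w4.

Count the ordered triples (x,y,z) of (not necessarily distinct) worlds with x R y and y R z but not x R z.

Enumerating: (w0,w4,w1), (w0,w4,w3), (w1,w2,w0), (w1,w4,w1), (w1,w4,w3), (w2,w4,w1), (w2,w4,w3), (w3,w2,w0), (w3,w2,w4), (w4,w1,w2), (w4,w3,w2).

11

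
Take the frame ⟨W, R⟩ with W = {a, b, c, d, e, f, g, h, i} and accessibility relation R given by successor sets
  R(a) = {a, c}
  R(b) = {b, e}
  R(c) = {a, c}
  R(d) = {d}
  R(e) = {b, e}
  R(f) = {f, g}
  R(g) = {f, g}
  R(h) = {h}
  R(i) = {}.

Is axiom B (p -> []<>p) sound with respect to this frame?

Yes

Axiom B corresponds to the accessibility relation being symmetric.
Symmetric: yes — every pair in R has its reverse in R.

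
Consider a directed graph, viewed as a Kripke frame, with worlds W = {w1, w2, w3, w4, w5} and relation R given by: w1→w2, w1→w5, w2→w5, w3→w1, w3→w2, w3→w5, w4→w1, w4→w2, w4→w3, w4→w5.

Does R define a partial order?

Reflexive: no — w1 is not related to itself.
Transitive: yes — every two-step R-path is closed by a direct edge.
Antisymmetric: yes — no distinct pair is related both ways.
So R is not a partial order.

No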